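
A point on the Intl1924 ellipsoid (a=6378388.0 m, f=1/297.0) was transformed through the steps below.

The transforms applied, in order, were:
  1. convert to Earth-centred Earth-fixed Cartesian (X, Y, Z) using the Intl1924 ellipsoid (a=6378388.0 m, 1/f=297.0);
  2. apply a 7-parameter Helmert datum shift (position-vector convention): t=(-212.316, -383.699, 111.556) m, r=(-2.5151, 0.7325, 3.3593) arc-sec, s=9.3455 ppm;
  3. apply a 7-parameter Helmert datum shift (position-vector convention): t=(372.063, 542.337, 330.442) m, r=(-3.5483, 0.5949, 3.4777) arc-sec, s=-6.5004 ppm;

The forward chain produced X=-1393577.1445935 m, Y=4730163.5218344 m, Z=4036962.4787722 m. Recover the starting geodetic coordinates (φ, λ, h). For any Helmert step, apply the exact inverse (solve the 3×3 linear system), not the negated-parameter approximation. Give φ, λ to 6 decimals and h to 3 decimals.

φ=39.494375°, λ=106.416846°, h=2752.257 m

start: X=-1393577.1446, Y=4730163.5218, Z=4036962.4788 m
→ Helmert⁻¹: X=-1393890.1686, Y=4729605.9884, Z=4036735.6182
→ Helmert⁻¹: X=-1393602.1301, Y=4729918.9595, Z=4036639.0637
→ geod (Bowring, a=6378388.000): φ=39.49437500°, λ=106.41684600°, h=2752.2570 m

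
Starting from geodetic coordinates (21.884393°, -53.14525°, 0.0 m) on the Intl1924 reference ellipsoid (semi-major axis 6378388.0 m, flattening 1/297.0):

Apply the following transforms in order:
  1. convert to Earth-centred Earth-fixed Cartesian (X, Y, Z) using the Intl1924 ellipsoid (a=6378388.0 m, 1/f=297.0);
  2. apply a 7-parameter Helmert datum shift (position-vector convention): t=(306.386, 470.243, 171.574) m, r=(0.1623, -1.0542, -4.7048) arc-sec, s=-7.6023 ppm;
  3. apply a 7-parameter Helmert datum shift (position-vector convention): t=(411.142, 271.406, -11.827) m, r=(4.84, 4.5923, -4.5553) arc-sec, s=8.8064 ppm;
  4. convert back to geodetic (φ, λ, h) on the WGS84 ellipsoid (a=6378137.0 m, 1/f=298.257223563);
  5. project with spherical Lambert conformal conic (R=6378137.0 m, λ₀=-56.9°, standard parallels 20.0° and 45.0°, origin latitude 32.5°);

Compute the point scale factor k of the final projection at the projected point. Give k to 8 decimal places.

start: φ=21.884393°, λ=-53.145250°, h=0.000 m
→ ECEF (a=6378388.000, f=1/297.0): X=3551655.5169, Y=-4738149.8688, Z=2362569.4192
→ Helmert 7p (PV): X=3551814.7533, Y=-4737726.4749, Z=2362737.4561
→ Helmert 7p (PV): X=3552205.1464, Y=-4737630.6748, Z=2362556.1860
→ geod (Bowring, a=6378137.000): φ=21.88400127°, λ=-53.13798141°, h=153.8597 m
→ into lcc (λ₀=-56.9°): φ=21.88400127°, λ−λ₀=3.76201859°
scale k = 0.99353445

0.99353445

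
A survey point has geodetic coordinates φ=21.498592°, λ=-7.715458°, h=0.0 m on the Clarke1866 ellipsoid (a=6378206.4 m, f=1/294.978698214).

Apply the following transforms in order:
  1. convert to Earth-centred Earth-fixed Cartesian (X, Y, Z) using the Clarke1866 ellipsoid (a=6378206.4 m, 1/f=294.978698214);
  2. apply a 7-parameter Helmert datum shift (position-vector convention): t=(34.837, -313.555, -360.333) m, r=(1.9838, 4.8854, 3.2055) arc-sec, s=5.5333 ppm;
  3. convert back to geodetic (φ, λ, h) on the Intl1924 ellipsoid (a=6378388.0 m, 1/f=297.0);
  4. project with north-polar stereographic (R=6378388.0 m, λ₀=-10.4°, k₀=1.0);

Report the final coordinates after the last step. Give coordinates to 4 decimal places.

E=406535.0345 m, N=-8677405.0520 m

start: φ=21.498592°, λ=-7.715458°, h=0.000 m
→ ECEF (a=6378206.400, f=1/294.978698214): X=5883403.0518, Y=-797083.6785, Z=2322709.0669
→ Helmert 7p (PV): X=5883537.8446, Y=-797332.5506, Z=2322214.5702
→ geod (Bowring, a=6378388.000): φ=21.49298349°, λ=-7.71766327°, h=-227.0454 m
→ stereo (R=6378388.0, λ₀=-10.4°): E=406535.0345, N=-8677405.0520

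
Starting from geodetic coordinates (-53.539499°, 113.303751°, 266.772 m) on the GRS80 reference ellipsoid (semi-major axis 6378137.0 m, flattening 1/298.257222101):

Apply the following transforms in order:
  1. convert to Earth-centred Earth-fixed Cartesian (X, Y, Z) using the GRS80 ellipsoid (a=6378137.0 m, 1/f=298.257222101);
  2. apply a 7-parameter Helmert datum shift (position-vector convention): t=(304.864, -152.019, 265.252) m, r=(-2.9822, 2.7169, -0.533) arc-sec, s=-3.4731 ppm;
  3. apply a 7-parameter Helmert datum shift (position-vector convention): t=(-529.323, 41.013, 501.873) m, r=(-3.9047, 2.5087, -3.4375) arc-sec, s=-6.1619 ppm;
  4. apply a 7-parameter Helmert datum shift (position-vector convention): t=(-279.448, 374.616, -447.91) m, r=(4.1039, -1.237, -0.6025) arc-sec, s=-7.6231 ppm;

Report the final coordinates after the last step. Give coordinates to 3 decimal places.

X=-1503293.416 m, Y=3488987.794 m, Z=-5106276.364 m

start: φ=-53.539499°, λ=113.303751°, h=266.772 m
→ ECEF (a=6378137.000, f=1/298.257222101): X=-1502794.0391, Y=3488819.9876, Z=-5106665.6844
→ Helmert 7p (PV): X=-1502542.2047, Y=3488585.9023, Z=-5106413.3435
→ Helmert 7p (PV): X=-1503066.2371, Y=3488533.7930, Z=-5105927.7710
→ Helmert 7p (PV): X=-1503293.4164, Y=3488987.7941, Z=-5106276.3638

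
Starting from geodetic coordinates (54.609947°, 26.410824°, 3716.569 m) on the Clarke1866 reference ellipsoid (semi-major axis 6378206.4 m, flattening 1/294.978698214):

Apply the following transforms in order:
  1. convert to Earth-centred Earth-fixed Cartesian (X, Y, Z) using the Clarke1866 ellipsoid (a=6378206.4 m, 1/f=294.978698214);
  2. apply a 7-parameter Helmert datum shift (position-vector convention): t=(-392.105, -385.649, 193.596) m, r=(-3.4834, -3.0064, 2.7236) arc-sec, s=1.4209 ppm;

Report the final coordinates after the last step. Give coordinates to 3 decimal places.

start: φ=54.609947°, λ=26.410824°, h=3716.569 m
→ ECEF (a=6378206.400, f=1/294.978698214): X=3317728.5770, Y=1647716.0546, Z=5179184.9971
→ Helmert 7p (PV): X=3317243.9400, Y=1647464.0216, Z=5179406.4830

X=3317243.940 m, Y=1647464.022 m, Z=5179406.483 m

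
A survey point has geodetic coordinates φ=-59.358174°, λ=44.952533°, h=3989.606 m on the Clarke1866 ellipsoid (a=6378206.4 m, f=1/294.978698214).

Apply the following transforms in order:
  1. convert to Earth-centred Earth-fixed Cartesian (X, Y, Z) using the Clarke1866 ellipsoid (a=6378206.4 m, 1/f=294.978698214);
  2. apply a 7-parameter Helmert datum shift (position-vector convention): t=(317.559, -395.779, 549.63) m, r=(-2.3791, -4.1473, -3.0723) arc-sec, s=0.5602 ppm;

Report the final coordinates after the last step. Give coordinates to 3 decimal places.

start: φ=-59.358174°, λ=44.952533°, h=3989.606 m
→ ECEF (a=6378206.400, f=1/294.978698214): X=2307774.8498, Y=2303954.2369, Z=-5467613.5031
→ Helmert 7p (PV): X=2308237.9545, Y=2303462.3098, Z=-5467047.1087

X=2308237.954 m, Y=2303462.310 m, Z=-5467047.109 m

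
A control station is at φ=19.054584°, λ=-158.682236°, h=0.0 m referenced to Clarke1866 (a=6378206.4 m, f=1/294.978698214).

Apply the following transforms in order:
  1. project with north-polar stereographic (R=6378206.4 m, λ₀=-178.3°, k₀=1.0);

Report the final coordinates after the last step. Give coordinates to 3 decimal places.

start: φ=19.054584°, λ=-158.682236°, h=0.000 m
→ stereo (R=6378206.4, λ₀=-178.3°): E=3051874.6900, N=-8562258.5247

E=3051874.690 m, N=-8562258.525 m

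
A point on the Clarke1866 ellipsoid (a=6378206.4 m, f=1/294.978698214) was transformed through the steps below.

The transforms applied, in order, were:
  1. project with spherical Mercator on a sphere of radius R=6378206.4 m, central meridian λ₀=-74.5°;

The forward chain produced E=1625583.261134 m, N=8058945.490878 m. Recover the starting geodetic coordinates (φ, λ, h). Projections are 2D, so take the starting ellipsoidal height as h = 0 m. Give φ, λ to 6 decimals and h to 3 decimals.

φ=58.433118°, λ=-59.897296°, h=0.000 m

start: E=1625583.2611, N=8058945.4909 m
→ merc⁻¹: φ=58.43311800°, λ=-59.89729600°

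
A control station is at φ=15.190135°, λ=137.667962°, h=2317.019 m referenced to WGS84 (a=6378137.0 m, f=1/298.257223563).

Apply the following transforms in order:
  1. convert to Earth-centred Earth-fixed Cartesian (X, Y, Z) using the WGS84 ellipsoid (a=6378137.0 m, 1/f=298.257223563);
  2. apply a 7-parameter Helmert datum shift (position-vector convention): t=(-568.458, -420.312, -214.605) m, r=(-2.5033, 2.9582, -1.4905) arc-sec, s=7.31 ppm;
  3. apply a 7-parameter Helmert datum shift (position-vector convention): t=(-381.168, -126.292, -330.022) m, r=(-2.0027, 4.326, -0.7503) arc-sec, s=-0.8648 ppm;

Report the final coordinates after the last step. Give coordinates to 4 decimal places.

start: φ=15.190135°, λ=137.667962°, h=2317.019 m
→ ECEF (a=6378137.000, f=1/298.257223563): X=-4553029.7150, Y=4147594.5002, Z=1661019.6813
→ Helmert 7p (PV): X=-4553577.6622, Y=4147257.5671, Z=1660832.1803
→ Helmert 7p (PV): X=-4553904.9737, Y=4147160.3780, Z=1660555.9571

X=-4553904.9737 m, Y=4147160.3780 m, Z=1660555.9571 m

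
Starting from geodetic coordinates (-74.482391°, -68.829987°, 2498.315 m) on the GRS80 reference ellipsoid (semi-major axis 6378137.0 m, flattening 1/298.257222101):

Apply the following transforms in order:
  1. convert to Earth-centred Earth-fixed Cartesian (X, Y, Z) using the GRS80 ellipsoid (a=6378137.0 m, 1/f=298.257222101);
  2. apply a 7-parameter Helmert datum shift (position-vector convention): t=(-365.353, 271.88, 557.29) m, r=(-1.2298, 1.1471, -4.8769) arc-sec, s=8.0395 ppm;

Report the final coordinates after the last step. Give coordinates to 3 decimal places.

X=617966.429 m, Y=-1596597.238 m, Z=-6125454.102 m

start: φ=-74.482391°, λ=-68.829987°, h=2498.315 m
→ ECEF (a=6378137.000, f=1/298.257222101): X=618398.6338, Y=-1596805.1339, Z=-6125968.2240
→ Helmert 7p (PV): X=617966.4288, Y=-1596597.2377, Z=-6125454.1023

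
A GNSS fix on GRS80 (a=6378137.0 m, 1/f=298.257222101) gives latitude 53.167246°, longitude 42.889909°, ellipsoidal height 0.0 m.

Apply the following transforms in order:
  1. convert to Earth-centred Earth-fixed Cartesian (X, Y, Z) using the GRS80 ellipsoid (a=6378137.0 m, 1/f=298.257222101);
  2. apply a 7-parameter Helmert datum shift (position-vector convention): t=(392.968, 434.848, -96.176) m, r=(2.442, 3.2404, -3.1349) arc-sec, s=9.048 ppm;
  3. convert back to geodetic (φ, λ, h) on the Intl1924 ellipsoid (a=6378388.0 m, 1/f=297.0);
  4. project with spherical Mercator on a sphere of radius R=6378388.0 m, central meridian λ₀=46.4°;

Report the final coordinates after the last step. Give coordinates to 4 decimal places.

E=-390932.5150 m, N=7013503.6031 m

start: φ=53.167246°, λ=42.889909°, h=0.000 m
→ ECEF (a=6378137.000, f=1/298.257222101): X=2807416.3790, Y=2607891.0317, Z=5081723.0425
→ Helmert 7p (PV): X=2807954.2188, Y=2608246.6434, Z=5081659.6168
→ geod (Bowring, a=6378388.000): φ=53.16311850°, λ=42.88833166°, h=138.0330 m
→ merc (R=6378388.0, λ₀=46.4°): E=-390932.5150, N=7013503.6031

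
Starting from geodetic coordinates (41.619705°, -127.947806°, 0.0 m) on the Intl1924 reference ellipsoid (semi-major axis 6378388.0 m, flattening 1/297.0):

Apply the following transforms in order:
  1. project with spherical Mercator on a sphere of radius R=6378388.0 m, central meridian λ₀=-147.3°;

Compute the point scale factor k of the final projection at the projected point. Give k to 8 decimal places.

1.33766789

start: φ=41.619705°, λ=-127.947806°, h=0.000 m
→ into merc (λ₀=-147.3°): φ=41.61970500°, λ−λ₀=19.35219400°
scale k = 1.33766789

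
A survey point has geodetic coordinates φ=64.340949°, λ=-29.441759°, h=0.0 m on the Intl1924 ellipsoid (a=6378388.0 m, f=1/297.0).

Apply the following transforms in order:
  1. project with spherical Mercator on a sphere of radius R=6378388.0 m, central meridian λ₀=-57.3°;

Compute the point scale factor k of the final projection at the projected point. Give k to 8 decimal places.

2.30938893

start: φ=64.340949°, λ=-29.441759°, h=0.000 m
→ into merc (λ₀=-57.3°): φ=64.34094900°, λ−λ₀=27.85824100°
scale k = 2.30938893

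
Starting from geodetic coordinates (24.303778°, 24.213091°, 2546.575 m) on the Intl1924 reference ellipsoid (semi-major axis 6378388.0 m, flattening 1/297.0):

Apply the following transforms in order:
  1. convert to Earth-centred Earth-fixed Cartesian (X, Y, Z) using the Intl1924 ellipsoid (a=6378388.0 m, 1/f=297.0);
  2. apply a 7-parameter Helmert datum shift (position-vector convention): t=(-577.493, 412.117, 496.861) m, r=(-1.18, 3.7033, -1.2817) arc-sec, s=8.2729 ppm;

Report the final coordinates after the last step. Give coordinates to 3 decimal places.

X=5306376.680 m, Y=2386863.696 m, Z=2610476.926 m

start: φ=24.303778°, λ=24.213091°, h=2546.575 m
→ ECEF (a=6378388.000, f=1/297.0): X=5306848.5795, Y=2386449.8809, Z=2610067.4048
→ Helmert 7p (PV): X=5306376.6805, Y=2386863.6963, Z=2610476.9256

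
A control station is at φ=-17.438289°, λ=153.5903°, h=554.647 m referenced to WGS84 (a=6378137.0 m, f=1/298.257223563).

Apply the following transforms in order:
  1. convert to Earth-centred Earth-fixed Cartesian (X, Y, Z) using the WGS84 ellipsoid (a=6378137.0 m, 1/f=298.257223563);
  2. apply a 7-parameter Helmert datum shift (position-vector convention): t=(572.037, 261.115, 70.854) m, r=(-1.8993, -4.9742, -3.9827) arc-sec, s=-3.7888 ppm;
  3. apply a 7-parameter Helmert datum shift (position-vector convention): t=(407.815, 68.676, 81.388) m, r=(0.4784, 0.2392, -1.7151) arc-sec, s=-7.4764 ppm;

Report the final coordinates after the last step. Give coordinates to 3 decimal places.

start: φ=-17.438289°, λ=153.590300°, h=554.647 m
→ ECEF (a=6378137.000, f=1/298.257223563): X=-5452060.4911, Y=2707576.8927, Z=-1899331.6082
→ Helmert 7p (PV): X=-5451369.7145, Y=2707915.5318, Z=-1899409.9687
→ Helmert 7p (PV): X=-5450900.8293, Y=2708013.6957, Z=-1899301.7777

X=-5450900.829 m, Y=2708013.696 m, Z=-1899301.778 m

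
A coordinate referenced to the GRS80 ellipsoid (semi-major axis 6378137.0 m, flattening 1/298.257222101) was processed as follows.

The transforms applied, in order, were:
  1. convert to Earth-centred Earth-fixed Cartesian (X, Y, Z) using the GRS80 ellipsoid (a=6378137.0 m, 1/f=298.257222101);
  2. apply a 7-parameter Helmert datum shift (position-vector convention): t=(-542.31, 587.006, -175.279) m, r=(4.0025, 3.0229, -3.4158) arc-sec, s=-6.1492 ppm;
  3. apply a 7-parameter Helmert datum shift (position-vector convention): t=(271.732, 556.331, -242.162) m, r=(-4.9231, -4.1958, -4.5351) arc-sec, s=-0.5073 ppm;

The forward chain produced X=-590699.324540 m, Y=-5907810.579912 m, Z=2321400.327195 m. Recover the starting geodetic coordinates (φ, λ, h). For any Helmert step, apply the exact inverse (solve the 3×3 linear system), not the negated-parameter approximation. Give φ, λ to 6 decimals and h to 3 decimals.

φ=21.485358°, λ=-95.703768°, h=894.887 m

start: X=-590699.3245, Y=-5907810.5799, Z=2321400.3272 m
→ Helmert⁻¹: X=-590794.2250, Y=-5908438.3075, Z=2321514.6630
→ Helmert⁻¹: X=-590191.7166, Y=-5909026.3693, Z=2321810.2318
→ geod (Bowring, a=6378137.000): φ=21.48535800°, λ=-95.70376800°, h=894.8870 m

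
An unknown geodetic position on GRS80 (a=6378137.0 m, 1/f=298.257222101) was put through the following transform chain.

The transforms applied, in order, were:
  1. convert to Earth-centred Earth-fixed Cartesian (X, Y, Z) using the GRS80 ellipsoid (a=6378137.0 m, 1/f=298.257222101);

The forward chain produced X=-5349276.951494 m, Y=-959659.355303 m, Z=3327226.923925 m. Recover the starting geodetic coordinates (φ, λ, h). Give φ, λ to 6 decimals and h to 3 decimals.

φ=31.647511°, λ=-169.829338°, h=9.914 m

start: X=-5349276.9515, Y=-959659.3553, Z=3327226.9239 m
→ geod (Bowring, a=6378137.000): φ=31.64751100°, λ=-169.82933800°, h=9.9140 m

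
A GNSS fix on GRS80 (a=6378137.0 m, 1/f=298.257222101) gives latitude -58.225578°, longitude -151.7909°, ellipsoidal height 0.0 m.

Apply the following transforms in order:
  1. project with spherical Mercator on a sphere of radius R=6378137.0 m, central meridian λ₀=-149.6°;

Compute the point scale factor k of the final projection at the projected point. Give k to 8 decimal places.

start: φ=-58.225578°, λ=-151.790900°, h=0.000 m
→ into merc (λ₀=-149.6°): φ=-58.22557800°, λ−λ₀=-2.19090000°
scale k = 1.89905990

1.89905990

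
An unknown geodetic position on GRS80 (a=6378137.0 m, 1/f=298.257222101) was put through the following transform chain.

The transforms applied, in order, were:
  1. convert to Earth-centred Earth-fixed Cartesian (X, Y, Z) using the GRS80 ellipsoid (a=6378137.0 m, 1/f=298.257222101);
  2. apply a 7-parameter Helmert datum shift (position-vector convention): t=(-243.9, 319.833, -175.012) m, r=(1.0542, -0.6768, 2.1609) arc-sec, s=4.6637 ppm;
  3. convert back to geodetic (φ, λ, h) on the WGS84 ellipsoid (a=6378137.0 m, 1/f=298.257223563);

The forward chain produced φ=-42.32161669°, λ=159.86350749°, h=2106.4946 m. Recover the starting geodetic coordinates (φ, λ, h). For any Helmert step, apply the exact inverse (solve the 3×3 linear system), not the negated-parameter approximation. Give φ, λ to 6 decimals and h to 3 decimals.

start: φ=-42.321617°, λ=159.863507°, h=2106.495 m
→ ECEF (a=6378137.000, f=1/298.257223563): X=-4435789.0542, Y=1626472.5928, Z=-4273503.0164
→ Helmert⁻¹: X=-4435521.4536, Y=1626169.8035, Z=-4273301.8323
→ geod (Bowring, a=6378137.000): φ=-42.32243200°, λ=159.86583800°, h=1708.2080 m

φ=-42.322432°, λ=159.865838°, h=1708.208 m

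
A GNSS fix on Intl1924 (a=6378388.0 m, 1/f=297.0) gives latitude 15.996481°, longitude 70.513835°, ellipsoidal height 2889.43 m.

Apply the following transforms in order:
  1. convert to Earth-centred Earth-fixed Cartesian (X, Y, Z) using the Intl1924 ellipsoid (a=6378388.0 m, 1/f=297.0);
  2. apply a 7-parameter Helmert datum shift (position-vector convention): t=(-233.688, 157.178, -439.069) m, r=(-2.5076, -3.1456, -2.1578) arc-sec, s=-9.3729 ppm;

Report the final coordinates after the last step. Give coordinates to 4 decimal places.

start: φ=15.996481°, λ=70.513835°, h=2889.430 m
→ ECEF (a=6378388.000, f=1/297.0): X=2046759.2328, Y=5784308.1975, Z=1747170.8042
→ Helmert 7p (PV): X=2046540.2269, Y=5784410.9887, Z=1746676.2523

X=2046540.2269 m, Y=5784410.9887 m, Z=1746676.2523 m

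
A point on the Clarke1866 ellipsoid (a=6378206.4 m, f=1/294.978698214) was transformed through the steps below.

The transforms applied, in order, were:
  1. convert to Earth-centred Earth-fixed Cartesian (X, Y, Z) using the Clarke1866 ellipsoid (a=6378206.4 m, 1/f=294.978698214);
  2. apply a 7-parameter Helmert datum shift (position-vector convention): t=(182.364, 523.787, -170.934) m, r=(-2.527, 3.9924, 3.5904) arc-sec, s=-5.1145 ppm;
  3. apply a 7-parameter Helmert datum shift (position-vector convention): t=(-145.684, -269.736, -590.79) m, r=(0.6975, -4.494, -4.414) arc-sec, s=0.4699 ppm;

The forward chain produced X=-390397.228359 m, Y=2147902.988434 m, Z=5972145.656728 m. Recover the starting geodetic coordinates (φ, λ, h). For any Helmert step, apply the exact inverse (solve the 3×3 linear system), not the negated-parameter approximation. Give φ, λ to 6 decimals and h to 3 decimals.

φ=70.050386°, λ=100.303717°, h=190.816 m

start: X=-390397.2284, Y=2147902.9884, Z=5972145.6567 m
→ Helmert⁻¹: X=-390167.2003, Y=2148183.5628, Z=5972734.8767
→ Helmert⁻¹: X=-390429.7887, Y=2147604.3801, Z=5972955.1130
→ geod (Bowring, a=6378206.400): φ=70.05038600°, λ=100.30371700°, h=190.8160 m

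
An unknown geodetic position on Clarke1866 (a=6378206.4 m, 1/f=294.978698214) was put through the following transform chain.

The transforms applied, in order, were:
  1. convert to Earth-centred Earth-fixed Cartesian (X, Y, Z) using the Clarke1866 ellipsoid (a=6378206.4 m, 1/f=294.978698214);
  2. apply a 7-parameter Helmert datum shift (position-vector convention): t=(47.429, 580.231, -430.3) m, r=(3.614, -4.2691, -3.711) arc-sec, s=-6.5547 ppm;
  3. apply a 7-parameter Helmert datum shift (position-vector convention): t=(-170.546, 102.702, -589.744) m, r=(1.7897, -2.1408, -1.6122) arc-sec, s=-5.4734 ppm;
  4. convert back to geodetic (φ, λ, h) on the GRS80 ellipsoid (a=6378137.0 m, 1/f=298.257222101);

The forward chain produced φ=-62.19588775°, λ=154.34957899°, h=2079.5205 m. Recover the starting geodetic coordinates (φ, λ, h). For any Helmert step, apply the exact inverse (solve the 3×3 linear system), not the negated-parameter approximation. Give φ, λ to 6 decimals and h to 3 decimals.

start: φ=-62.195888°, λ=154.349579°, h=2079.521 m
→ ECEF (a=6378137.000, f=1/298.257222101): X=-2689819.9545, Y=1291657.4667, Z=-5620570.7909
→ Helmert⁻¹: X=-2689732.5540, Y=1291492.0474, Z=-5619995.0970
→ Helmert⁻¹: X=-2689937.1459, Y=1290773.4208, Z=-5619568.5735
→ geod (Bowring, a=6378206.400): φ=-62.19565600°, λ=154.36585700°, h=1180.4540 m

φ=-62.195656°, λ=154.365857°, h=1180.454 m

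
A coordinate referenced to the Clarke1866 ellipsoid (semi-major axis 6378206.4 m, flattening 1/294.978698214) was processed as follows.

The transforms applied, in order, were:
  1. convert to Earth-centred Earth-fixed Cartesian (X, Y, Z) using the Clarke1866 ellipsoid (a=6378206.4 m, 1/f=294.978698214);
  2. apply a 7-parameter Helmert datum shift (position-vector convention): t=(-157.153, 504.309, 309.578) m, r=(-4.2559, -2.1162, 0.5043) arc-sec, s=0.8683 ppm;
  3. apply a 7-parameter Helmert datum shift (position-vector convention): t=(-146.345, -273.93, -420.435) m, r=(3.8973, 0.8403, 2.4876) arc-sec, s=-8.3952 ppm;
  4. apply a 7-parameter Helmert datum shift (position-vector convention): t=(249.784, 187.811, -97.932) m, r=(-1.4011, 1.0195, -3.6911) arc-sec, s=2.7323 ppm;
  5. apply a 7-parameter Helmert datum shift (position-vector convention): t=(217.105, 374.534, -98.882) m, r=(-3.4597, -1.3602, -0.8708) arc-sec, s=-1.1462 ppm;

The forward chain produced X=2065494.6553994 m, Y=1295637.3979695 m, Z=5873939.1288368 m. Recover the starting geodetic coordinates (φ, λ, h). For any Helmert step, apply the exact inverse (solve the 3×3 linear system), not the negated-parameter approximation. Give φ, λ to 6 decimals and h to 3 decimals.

start: X=2065494.6554, Y=1295637.3980, Z=5873939.1288 m
→ Helmert⁻¹: X=2065313.1858, Y=1295174.5418, Z=5874052.8482
→ Helmert⁻¹: X=2065005.5518, Y=1294980.2442, Z=5874153.7334
→ Helmert⁻¹: X=2065160.9240, Y=1295351.1405, Z=5874607.4251
→ Helmert⁻¹: X=2065379.7173, Y=1294719.4520, Z=5874298.2706
→ geod (Bowring, a=6378206.400): φ=67.60057800°, λ=32.08226300°, h=243.5180 m

φ=67.600578°, λ=32.082263°, h=243.518 m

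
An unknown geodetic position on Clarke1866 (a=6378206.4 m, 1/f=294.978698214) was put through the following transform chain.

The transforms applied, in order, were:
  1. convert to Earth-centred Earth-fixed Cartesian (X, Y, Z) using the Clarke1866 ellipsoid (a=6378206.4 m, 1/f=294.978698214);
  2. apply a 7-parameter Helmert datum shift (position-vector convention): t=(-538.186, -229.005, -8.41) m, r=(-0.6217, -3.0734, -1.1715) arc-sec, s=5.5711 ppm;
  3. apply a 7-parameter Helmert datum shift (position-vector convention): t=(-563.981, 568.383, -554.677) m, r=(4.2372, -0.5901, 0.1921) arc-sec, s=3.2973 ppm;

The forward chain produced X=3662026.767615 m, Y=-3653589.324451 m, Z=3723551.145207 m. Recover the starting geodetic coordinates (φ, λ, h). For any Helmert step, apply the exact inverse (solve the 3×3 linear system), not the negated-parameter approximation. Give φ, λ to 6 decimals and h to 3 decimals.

start: X=3662026.7676, Y=-3653589.3245, Z=3723551.1452 m
→ Helmert⁻¹: X=3662585.9232, Y=-3654072.5661, Z=3724158.1284
→ Helmert⁻¹: X=3663179.9437, Y=-3653813.6246, Z=3724080.1955
→ geod (Bowring, a=6378206.400): φ=35.93024600°, λ=-44.92665700°, h=3992.8930 m

φ=35.930246°, λ=-44.926657°, h=3992.893 m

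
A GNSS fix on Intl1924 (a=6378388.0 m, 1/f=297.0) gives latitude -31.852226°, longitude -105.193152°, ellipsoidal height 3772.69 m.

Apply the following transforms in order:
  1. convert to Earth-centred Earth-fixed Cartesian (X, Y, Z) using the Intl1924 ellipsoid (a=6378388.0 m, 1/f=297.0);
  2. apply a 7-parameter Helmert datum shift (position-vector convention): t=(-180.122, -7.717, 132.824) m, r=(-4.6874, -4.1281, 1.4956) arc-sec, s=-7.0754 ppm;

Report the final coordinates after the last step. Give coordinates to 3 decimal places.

start: φ=-31.852226°, λ=-105.193152°, h=3772.690 m
→ ECEF (a=6378388.000, f=1/297.0): X=-1422055.3407, Y=-5236506.7190, Z=-3348564.6909
→ Helmert 7p (PV): X=-1422120.4158, Y=-5236563.7928, Z=-3348317.6351

X=-1422120.416 m, Y=-5236563.793 m, Z=-3348317.635 m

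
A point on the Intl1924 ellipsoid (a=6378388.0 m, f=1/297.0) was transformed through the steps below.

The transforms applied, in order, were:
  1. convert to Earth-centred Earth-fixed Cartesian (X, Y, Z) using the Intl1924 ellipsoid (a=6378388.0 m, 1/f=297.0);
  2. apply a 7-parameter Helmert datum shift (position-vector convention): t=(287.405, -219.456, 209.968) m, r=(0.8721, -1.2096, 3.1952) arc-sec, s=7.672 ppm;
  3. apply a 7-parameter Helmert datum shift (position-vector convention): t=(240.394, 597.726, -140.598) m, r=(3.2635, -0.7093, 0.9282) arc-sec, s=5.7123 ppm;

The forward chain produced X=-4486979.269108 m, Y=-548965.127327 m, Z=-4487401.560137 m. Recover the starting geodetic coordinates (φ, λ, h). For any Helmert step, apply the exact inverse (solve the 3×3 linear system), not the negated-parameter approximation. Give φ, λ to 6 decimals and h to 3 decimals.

φ=-44.979212°, λ=-173.020873°, h=2211.187 m

start: X=-4486979.2691, Y=-548965.1273, Z=-4487401.5601 m
→ Helmert⁻¹: X=-4487211.9347, Y=-549610.5176, Z=-4487211.2033
→ Helmert⁻¹: X=-4487499.7368, Y=-549336.3047, Z=-4487358.1053
→ geod (Bowring, a=6378388.000): φ=-44.97921200°, λ=-173.02087300°, h=2211.1870 m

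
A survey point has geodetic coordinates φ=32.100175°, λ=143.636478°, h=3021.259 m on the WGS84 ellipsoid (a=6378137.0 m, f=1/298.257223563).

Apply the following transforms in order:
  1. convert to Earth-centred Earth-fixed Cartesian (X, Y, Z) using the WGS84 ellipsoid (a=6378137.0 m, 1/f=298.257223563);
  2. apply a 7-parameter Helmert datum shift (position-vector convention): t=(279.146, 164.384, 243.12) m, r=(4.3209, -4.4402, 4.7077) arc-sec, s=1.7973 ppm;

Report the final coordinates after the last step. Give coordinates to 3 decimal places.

start: φ=32.100175°, λ=143.636478°, h=3021.259 m
→ ECEF (a=6378137.000, f=1/298.257223563): X=-4357100.6440, Y=3208051.8254, Z=3371452.0498
→ Helmert 7p (PV): X=-4356975.1247, Y=3208051.9041, Z=3371674.6386

X=-4356975.125 m, Y=3208051.904 m, Z=3371674.639 m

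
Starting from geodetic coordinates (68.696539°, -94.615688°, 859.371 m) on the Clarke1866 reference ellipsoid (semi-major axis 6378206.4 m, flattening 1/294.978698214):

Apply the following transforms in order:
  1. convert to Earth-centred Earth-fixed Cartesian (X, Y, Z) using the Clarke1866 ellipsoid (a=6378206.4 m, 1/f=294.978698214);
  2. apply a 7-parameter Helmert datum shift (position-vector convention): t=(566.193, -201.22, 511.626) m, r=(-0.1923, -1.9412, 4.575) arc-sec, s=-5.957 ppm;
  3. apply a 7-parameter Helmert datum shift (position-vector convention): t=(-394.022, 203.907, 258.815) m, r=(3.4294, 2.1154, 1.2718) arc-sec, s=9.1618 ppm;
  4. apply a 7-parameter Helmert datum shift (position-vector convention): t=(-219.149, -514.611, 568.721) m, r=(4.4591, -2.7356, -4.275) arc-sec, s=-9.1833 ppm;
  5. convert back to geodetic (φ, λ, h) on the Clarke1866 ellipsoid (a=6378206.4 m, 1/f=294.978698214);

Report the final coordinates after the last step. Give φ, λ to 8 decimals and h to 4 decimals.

φ=68.69443093°, λ=-94.61675798°, h=2255.2029 m

start: φ=68.696539°, λ=-94.615688°, h=859.371 m
→ ECEF (a=6378206.400, f=1/294.978698214): X=-187048.7481, Y=-2316861.5467, Z=5920372.7958
→ Helmert 7p (PV): X=-186485.7702, Y=-2317047.5944, Z=5920849.5538
→ Helmert 7p (PV): X=-186806.4907, Y=-2316964.5077, Z=5921126.0029
→ Helmert 7p (PV): X=-187150.4733, Y=-2317581.9733, Z=5921587.7825
→ geod (Bowring, a=6378206.400): φ=68.69443093°, λ=-94.61675798°, h=2255.2029 m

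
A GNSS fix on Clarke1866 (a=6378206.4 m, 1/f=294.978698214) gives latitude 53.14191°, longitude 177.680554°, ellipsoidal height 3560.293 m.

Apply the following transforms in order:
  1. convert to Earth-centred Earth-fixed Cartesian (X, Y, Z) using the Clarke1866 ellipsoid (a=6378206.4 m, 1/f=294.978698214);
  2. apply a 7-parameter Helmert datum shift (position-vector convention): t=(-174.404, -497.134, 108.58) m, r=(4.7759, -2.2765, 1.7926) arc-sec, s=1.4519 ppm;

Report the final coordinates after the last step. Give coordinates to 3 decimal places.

X=-3833418.505 m, Y=154611.634 m, Z=5082754.850 m

start: φ=53.141910°, λ=177.680554°, h=3560.293 m
→ ECEF (a=6378206.400, f=1/294.978698214): X=-3833181.0895, Y=155259.5419, Z=5082677.6018
→ Helmert 7p (PV): X=-3833418.5047, Y=154611.6344, Z=5082754.8502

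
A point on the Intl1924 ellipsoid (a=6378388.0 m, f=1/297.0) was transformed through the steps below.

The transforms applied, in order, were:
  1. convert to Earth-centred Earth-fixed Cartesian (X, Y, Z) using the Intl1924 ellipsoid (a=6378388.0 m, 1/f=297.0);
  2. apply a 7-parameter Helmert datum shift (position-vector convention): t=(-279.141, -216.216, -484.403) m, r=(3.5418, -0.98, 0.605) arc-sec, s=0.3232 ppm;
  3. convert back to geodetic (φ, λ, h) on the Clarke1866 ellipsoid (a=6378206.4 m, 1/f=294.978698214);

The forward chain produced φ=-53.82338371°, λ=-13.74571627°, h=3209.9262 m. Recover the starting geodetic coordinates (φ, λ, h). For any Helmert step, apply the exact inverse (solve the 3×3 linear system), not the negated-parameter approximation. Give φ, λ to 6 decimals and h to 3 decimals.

φ=-53.817998°, λ=-13.743076°, h=2669.655 m

start: φ=-53.823384°, λ=-13.745716°, h=3209.926 m
→ ECEF (a=6378206.400, f=1/294.978698214): X=3667008.1023, Y=-897020.5985, Z=-5127552.7930
→ Helmert⁻¹: X=3667259.0677, Y=-896902.8867, Z=-5127068.7559
→ geod (Bowring, a=6378388.000): φ=-53.81799800°, λ=-13.74307600°, h=2669.6550 m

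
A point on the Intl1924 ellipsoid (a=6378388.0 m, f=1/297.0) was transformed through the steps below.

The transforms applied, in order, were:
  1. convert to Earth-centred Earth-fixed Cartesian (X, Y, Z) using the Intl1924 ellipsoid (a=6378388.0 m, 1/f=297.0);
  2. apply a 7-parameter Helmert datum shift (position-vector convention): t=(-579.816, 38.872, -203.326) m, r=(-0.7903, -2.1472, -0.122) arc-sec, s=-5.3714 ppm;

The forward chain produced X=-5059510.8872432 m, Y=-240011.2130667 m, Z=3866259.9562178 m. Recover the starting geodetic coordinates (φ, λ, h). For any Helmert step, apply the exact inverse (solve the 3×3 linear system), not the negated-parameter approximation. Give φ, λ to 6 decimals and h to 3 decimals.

φ=37.546161°, λ=-177.283087°, h=1388.231 m

start: X=-5059510.8872, Y=-240011.2131, Z=3866259.9562 m
→ Helmert⁻¹: X=-5058917.8526, Y=-240069.1813, Z=3866535.7938
→ geod (Bowring, a=6378388.000): φ=37.54616100°, λ=-177.28308700°, h=1388.2310 m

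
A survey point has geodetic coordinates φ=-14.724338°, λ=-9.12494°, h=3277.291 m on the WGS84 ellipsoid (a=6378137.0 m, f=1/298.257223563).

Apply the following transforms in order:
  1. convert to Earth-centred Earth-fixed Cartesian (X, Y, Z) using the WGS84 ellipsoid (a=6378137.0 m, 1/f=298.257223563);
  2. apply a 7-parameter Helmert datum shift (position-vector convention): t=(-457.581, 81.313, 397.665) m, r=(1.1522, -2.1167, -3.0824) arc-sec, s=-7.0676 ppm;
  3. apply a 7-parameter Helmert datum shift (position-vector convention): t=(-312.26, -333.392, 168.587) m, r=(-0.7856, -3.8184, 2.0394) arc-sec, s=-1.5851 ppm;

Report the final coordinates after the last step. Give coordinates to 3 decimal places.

start: φ=-14.724338°, λ=-9.124940°, h=3277.291 m
→ ECEF (a=6378137.000, f=1/298.257223563): X=6095059.7325, Y=-978991.7406, Z=-1611452.2798
→ Helmert 7p (PV): X=6094560.9809, Y=-978985.5902, Z=-1610986.1470
→ Helmert 7p (PV): X=6094278.5626, Y=-979263.3075, Z=-1610698.4547

X=6094278.563 m, Y=-979263.308 m, Z=-1610698.455 m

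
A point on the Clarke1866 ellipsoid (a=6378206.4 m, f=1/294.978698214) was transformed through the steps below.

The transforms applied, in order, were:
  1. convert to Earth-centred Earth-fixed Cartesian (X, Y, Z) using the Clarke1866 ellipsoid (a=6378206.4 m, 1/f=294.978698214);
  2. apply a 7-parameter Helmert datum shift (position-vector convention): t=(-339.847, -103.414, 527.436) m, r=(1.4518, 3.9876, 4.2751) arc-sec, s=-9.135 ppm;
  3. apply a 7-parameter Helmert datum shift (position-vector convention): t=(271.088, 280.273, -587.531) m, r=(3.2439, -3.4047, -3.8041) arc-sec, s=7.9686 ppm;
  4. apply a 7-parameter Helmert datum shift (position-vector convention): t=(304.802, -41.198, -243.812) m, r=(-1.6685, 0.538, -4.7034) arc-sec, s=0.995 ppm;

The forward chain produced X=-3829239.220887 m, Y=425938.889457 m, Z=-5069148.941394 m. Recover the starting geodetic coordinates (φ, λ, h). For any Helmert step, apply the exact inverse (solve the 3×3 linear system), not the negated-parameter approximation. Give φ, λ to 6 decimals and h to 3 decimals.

φ=-52.947398°, λ=173.657516°, h=2578.601 m

start: X=-3829239.2209, Y=425938.8895, Z=-5069148.9414 m
→ Helmert⁻¹: X=-3829536.7037, Y=425933.3427, Z=-5068906.6290
→ Helmert⁻¹: X=-3829868.7795, Y=425499.3371, Z=-5068222.1851
→ Helmert⁻¹: X=-3829457.0998, Y=425650.3320, Z=-5068872.9532
→ geod (Bowring, a=6378206.400): φ=-52.94739800°, λ=173.65751600°, h=2578.6010 m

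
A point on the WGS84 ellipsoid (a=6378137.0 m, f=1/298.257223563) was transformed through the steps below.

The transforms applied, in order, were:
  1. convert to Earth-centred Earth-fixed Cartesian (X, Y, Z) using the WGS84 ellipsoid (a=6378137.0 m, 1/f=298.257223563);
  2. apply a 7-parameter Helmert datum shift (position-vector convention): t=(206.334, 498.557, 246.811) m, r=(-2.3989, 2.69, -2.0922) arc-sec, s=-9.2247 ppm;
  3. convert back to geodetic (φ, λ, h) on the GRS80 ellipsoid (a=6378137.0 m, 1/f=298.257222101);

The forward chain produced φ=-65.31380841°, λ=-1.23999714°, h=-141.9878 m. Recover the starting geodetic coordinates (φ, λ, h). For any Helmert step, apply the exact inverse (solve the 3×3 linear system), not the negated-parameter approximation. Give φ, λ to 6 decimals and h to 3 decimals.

start: φ=-65.313808°, λ=-1.239997°, h=-141.988 m
→ ECEF (a=6378137.000, f=1/298.257222101): X=2670523.7127, Y=-57804.5869, Z=-5772280.5101
→ Helmert⁻¹: X=2670417.8849, Y=-58209.4591, Z=-5772546.4222
→ geod (Bowring, a=6378137.000): φ=-65.31559500°, λ=-1.24872900°, h=59.1090 m

φ=-65.315595°, λ=-1.248729°, h=59.109 m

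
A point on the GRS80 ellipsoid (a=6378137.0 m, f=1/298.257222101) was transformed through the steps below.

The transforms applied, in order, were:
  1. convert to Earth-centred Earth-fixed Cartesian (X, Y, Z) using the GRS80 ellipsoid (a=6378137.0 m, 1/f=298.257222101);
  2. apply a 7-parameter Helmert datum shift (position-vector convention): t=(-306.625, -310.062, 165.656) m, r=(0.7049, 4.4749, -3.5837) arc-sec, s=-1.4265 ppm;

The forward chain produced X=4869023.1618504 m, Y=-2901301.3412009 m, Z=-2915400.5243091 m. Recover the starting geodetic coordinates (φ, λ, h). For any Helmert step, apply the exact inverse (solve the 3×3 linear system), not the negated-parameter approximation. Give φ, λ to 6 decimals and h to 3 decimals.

start: X=4869023.1619, Y=-2901301.3412, Z=-2915400.5243 m
→ Helmert⁻¹: X=4869450.3849, Y=-2900920.7778, Z=-2915454.7832
→ geod (Bowring, a=6378137.000): φ=-27.37657100°, λ=-30.78390000°, h=267.7750 m

φ=-27.376571°, λ=-30.783900°, h=267.775 m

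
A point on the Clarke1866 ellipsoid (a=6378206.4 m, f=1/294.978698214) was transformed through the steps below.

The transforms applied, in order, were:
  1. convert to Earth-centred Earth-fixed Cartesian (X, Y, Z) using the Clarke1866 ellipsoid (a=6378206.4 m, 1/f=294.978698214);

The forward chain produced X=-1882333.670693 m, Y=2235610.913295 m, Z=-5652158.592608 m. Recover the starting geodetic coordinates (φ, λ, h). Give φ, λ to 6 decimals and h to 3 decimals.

φ=-62.816589°, λ=130.096618°, h=1893.851 m

start: X=-1882333.6707, Y=2235610.9133, Z=-5652158.5926 m
→ geod (Bowring, a=6378206.400): φ=-62.81658900°, λ=130.09661800°, h=1893.8510 m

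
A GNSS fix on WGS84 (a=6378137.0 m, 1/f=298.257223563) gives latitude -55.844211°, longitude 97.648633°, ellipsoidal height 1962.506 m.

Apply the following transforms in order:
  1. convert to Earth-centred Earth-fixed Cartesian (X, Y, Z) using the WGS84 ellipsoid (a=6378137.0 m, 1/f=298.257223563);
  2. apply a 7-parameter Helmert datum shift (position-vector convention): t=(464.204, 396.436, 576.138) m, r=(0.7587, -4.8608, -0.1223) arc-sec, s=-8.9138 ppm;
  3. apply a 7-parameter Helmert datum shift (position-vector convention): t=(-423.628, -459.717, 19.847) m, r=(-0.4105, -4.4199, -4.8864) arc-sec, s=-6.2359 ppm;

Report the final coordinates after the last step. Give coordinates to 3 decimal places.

start: φ=-55.844211°, λ=97.648633°, h=1962.506 m
→ ECEF (a=6378137.000, f=1/298.257223563): X=-477862.1452, Y=3558368.0019, Z=-5256347.1567
→ Helmert 7p (PV): X=-477267.7028, Y=3558752.3368, Z=-5255722.3372
→ Helmert 7p (PV): X=-477491.4281, Y=3558271.2745, Z=-5255687.0254

X=-477491.428 m, Y=3558271.274 m, Z=-5255687.025 m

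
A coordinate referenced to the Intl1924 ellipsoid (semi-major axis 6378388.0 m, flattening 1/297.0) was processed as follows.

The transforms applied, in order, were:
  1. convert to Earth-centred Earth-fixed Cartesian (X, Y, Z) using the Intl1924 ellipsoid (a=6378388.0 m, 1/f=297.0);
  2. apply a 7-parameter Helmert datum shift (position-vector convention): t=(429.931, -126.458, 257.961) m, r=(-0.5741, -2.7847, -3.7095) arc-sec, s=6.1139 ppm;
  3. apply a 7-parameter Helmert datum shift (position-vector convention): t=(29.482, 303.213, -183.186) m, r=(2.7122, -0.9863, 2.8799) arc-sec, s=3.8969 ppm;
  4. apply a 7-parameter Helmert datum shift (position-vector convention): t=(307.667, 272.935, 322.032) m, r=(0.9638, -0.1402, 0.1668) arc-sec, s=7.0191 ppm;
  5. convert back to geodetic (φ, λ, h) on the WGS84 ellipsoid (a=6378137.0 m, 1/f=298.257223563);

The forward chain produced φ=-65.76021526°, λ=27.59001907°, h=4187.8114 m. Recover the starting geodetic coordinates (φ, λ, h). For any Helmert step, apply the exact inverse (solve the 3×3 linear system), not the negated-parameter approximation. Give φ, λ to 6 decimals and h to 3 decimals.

start: φ=-65.760215°, λ=27.590019°, h=4187.811 m
→ ECEF (a=6378137.000, f=1/298.257223563): X=2328819.7552, Y=1216961.0373, Z=-5796840.0079
→ Helmert⁻¹: X=2328492.7878, Y=1216650.5915, Z=-5797128.6169
→ Helmert⁻¹: X=2328443.4939, Y=1216233.9037, Z=-5796949.9673
→ Helmert⁻¹: X=2327899.1879, Y=1216410.9258, Z=-5797200.5273
→ geod (Bowring, a=6378388.000): φ=-65.77090600°, λ=27.58868400°, h=3902.0140 m

φ=-65.770906°, λ=27.588684°, h=3902.014 m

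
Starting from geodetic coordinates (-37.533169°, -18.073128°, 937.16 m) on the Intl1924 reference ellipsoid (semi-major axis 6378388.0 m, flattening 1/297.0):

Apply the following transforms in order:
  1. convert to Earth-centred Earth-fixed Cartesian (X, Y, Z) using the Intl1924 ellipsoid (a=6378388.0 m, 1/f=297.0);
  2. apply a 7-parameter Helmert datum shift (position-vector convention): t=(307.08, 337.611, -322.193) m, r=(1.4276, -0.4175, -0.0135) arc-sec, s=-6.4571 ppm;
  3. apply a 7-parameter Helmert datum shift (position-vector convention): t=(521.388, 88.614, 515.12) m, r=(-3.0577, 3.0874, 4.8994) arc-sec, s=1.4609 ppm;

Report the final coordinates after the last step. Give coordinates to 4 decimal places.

start: φ=-37.533169°, λ=-18.073128°, h=937.160 m
→ ECEF (a=6378388.000, f=1/297.0): X=4815225.1170, Y=-1571358.9223, Z=-3865117.3414
→ Helmert 7p (PV): X=4815508.8251, Y=-1570984.7290, Z=-3865415.7062
→ Helmert 7p (PV): X=4816016.7055, Y=-1570841.3289, Z=-3864955.0239

X=4816016.7055 m, Y=-1570841.3289 m, Z=-3864955.0239 m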